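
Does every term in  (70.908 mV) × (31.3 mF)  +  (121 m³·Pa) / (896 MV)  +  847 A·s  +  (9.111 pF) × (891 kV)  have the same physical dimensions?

In SI base units:
  (70.908 mV) × (31.3 mF):  [kg·m²·s⁻³·A⁻¹] · [kg⁻¹·m⁻²·s⁴·A²] = s·A
  (121 m³·Pa) / (896 MV):  [kg·m²·s⁻²] / [kg·m²·s⁻³·A⁻¹] = s·A
  847 A·s:  A·s = s·A
  (9.111 pF) × (891 kV):  [kg⁻¹·m⁻²·s⁴·A²] · [kg·m²·s⁻³·A⁻¹] = s·A
Every term reduces to s·A.

Yes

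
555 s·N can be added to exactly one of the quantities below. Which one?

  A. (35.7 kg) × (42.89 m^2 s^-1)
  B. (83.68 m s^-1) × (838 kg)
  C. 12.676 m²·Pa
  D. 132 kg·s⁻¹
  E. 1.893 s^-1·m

B.

Reference: N·s = kg·m·s⁻²·s = kg·m·s⁻¹.
Each option:
  A. [kg] · [m²·s⁻¹] = kg·m²·s⁻¹
  B. [m·s⁻¹] · [kg] = kg·m·s⁻¹  ← same
  C. Pa·m² = N·m⁻²·m² = kg·m·s⁻²
  D. kg·s⁻¹
  E. m·s⁻¹
Only B. matches kg·m·s⁻¹.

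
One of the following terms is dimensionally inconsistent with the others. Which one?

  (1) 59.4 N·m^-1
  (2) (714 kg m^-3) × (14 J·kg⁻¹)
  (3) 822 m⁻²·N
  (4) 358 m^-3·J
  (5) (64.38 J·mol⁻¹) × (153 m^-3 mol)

(1)

Reduce each to base SI dimensions:
  (1) N·m⁻¹ = kg·m·s⁻²·m⁻¹ = kg·s⁻²
  (2) [kg·m⁻³] · [m²·s⁻²] = kg·m⁻¹·s⁻²
  (3) N·m⁻² = kg·m·s⁻²·m⁻² = kg·m⁻¹·s⁻²
  (4) J·m⁻³ = N·m·m⁻³ = kg·m⁻¹·s⁻²
  (5) [kg·m²·s⁻²·mol⁻¹] · [m⁻³·mol] = kg·m⁻¹·s⁻²
All reduce to kg·m⁻¹·s⁻² except (1), which is kg·s⁻².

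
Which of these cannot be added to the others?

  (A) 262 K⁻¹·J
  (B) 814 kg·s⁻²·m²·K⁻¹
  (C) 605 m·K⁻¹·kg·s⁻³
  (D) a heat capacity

(C)

Dimensions:
  (A) J·K⁻¹ = N·m·K⁻¹ = kg·m²·s⁻²·K⁻¹
  (B) kg·m²·s⁻²·K⁻¹
  (C) kg·m·s⁻³·K⁻¹
  (D) [heat capacity] = kg·m²·s⁻²·K⁻¹
All reduce to kg·m²·s⁻²·K⁻¹ except (C), which is kg·m·s⁻³·K⁻¹.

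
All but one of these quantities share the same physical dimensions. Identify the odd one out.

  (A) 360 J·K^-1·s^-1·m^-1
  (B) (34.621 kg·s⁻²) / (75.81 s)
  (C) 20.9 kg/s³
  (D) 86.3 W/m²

Work out the base dimensions of each:
  (A) J·s⁻¹·m⁻¹·K⁻¹ = N·m·s⁻¹·m⁻¹·K⁻¹ = kg·m·s⁻³·K⁻¹
  (B) [kg·s⁻²] / [s] = kg·s⁻³
  (C) kg·s⁻³
  (D) W·m⁻² = J·s⁻¹·m⁻² = kg·s⁻³
All reduce to kg·s⁻³ except (A), which is kg·m·s⁻³·K⁻¹.

(A)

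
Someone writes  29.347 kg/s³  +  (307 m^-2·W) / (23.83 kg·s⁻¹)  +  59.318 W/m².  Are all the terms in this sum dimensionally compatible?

Dimensions:
  29.347 kg/s³:  kg·s⁻³
  (307 m^-2·W) / (23.83 kg·s⁻¹):  [kg·s⁻³] / [kg·s⁻¹] = s⁻²
  59.318 W/m²:  W·m⁻² = J·s⁻¹·m⁻² = kg·s⁻³
The terms do not share a single dimension (kg·s⁻³ vs s⁻²).

No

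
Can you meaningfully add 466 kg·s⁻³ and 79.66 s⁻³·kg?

Dimensions:
  466 kg·s⁻³:  kg·s⁻³
  79.66 s⁻³·kg:  kg·s⁻³
Both are kg·s⁻³, so they have the same dimensions and can be added.

Yes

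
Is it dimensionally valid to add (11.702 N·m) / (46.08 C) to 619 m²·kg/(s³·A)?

Reduce each to base SI dimensions:
  (11.702 N·m) / (46.08 C):  [kg·m²·s⁻²] / [s·A] = kg·m²·s⁻³·A⁻¹
  619 m²·kg/(s³·A):  kg·m²·s⁻³·A⁻¹
Both are kg·m²·s⁻³·A⁻¹, so they have the same dimensions and can be added.

Yes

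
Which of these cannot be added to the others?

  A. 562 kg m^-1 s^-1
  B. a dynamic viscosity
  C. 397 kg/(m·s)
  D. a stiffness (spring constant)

Expand each in SI base units:
  A. kg·m⁻¹·s⁻¹
  B. [dynamic viscosity] = kg·m⁻¹·s⁻¹
  C. kg·m⁻¹·s⁻¹
  D. [stiffness (spring constant)] = kg·s⁻²
All reduce to kg·m⁻¹·s⁻¹ except D., which is kg·s⁻².

D.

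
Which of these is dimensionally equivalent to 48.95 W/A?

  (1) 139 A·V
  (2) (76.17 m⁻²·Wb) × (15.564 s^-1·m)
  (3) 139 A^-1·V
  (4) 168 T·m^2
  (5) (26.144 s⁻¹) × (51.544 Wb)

(5)

Reference: W·A⁻¹ = J·s⁻¹·A⁻¹ = kg·m²·s⁻³·A⁻¹.
Each option:
  (1) V·A = J·C⁻¹·A = kg·m²·s⁻³
  (2) [kg·s⁻²·A⁻¹] · [m·s⁻¹] = kg·m·s⁻³·A⁻¹
  (3) V·A⁻¹ = J·C⁻¹·A⁻¹ = kg·m²·s⁻³·A⁻²
  (4) T·m² = Wb·m⁻²·m² = kg·m²·s⁻²·A⁻¹
  (5) [s⁻¹] · [kg·m²·s⁻²·A⁻¹] = kg·m²·s⁻³·A⁻¹  ← same
Only (5) matches kg·m²·s⁻³·A⁻¹.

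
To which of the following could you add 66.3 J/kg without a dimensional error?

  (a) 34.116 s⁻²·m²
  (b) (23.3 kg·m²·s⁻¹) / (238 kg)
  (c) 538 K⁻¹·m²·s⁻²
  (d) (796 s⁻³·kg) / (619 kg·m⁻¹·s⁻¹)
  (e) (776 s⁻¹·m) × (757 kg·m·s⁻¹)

(a)

Reference: J·kg⁻¹ = N·m·kg⁻¹ = m²·s⁻².
Each option:
  (a) m²·s⁻²  ← same
  (b) [kg·m²·s⁻¹] / [kg] = m²·s⁻¹
  (c) m²·s⁻²·K⁻¹
  (d) [kg·s⁻³] / [kg·m⁻¹·s⁻¹] = m·s⁻²
  (e) [m·s⁻¹] · [kg·m·s⁻¹] = kg·m²·s⁻²
Only (a) matches m²·s⁻².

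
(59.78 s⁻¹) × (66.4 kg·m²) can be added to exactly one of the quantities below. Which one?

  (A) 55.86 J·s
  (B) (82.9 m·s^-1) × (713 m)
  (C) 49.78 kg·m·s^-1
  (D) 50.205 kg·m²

(A)

Reference: [s⁻¹] · [kg·m²] = kg·m²·s⁻¹.
Each option:
  (A) J·s = N·m·s = kg·m²·s⁻¹  ← same
  (B) [m·s⁻¹] · [m] = m²·s⁻¹
  (C) kg·m·s⁻¹
  (D) kg·m²
Only (A) matches kg·m²·s⁻¹.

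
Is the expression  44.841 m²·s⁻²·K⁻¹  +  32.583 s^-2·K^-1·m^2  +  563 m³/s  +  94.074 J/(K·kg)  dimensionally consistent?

No

Work out the base dimensions of each:
  44.841 m²·s⁻²·K⁻¹:  m²·s⁻²·K⁻¹
  32.583 s^-2·K^-1·m^2:  m²·s⁻²·K⁻¹
  563 m³/s:  m³·s⁻¹
  94.074 J/(K·kg):  J·kg⁻¹·K⁻¹ = N·m·kg⁻¹·K⁻¹ = m²·s⁻²·K⁻¹
The terms do not share a single dimension (m²·s⁻²·K⁻¹ vs m³·s⁻¹).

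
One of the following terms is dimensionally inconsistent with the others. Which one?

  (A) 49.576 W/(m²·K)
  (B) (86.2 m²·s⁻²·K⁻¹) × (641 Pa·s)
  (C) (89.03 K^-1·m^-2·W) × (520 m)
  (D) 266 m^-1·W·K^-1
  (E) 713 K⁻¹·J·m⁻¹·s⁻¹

(A)

Expand each in SI base units:
  (A) W·m⁻²·K⁻¹ = J·s⁻¹·m⁻²·K⁻¹ = kg·s⁻³·K⁻¹
  (B) [m²·s⁻²·K⁻¹] · [kg·m⁻¹·s⁻¹] = kg·m·s⁻³·K⁻¹
  (C) [kg·s⁻³·K⁻¹] · [m] = kg·m·s⁻³·K⁻¹
  (D) W·m⁻¹·K⁻¹ = J·s⁻¹·m⁻¹·K⁻¹ = kg·m·s⁻³·K⁻¹
  (E) J·s⁻¹·m⁻¹·K⁻¹ = N·m·s⁻¹·m⁻¹·K⁻¹ = kg·m·s⁻³·K⁻¹
All reduce to kg·m·s⁻³·K⁻¹ except (A), which is kg·s⁻³·K⁻¹.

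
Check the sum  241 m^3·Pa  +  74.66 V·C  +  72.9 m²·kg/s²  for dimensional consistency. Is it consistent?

Work out the base dimensions of each:
  241 m^3·Pa:  Pa·m³ = N·m⁻²·m³ = kg·m²·s⁻²
  74.66 V·C:  C·V = s·A·J·C⁻¹ = kg·m²·s⁻²
  72.9 m²·kg/s²:  kg·m²·s⁻²
Every term reduces to kg·m²·s⁻².

Yes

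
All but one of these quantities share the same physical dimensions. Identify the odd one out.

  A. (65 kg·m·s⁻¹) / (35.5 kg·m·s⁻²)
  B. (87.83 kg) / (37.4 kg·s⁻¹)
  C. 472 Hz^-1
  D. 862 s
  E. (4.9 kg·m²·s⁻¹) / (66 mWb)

Expand each in SI base units:
  A. [kg·m·s⁻¹] / [kg·m·s⁻²] = s
  B. [kg] / [kg·s⁻¹] = s
  C. Hz⁻¹ = (s⁻¹)⁻¹ = s
  D. s
  E. [kg·m²·s⁻¹] / [kg·m²·s⁻²·A⁻¹] = s·A
All reduce to s except E., which is s·A.

E.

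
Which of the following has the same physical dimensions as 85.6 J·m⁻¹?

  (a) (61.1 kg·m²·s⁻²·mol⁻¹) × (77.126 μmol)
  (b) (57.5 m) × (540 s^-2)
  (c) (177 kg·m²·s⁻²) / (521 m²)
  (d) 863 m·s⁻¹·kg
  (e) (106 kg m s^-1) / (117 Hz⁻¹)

Reference: J·m⁻¹ = N·m·m⁻¹ = kg·m·s⁻².
Each option:
  (a) [kg·m²·s⁻²·mol⁻¹] · [mol] = kg·m²·s⁻²
  (b) [m] · [s⁻²] = m·s⁻²
  (c) [kg·m²·s⁻²] / [m²] = kg·s⁻²
  (d) kg·m·s⁻¹
  (e) [kg·m·s⁻¹] / [s] = kg·m·s⁻²  ← same
Only (e) matches kg·m·s⁻².

(e)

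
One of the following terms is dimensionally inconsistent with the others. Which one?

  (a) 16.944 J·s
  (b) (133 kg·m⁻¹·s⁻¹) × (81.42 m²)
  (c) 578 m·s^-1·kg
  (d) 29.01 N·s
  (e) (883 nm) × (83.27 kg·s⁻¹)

(a)

Reduce each to base SI dimensions:
  (a) J·s = N·m·s = kg·m²·s⁻¹
  (b) [kg·m⁻¹·s⁻¹] · [m²] = kg·m·s⁻¹
  (c) kg·m·s⁻¹
  (d) N·s = kg·m·s⁻²·s = kg·m·s⁻¹
  (e) [m] · [kg·s⁻¹] = kg·m·s⁻¹
All reduce to kg·m·s⁻¹ except (a), which is kg·m²·s⁻¹.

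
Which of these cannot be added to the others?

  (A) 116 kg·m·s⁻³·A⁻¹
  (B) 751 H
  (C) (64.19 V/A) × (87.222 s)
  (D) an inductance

(A)

Work out the base dimensions of each:
  (A) kg·m·s⁻³·A⁻¹
  (B) H = V·s·A⁻¹ = kg·m²·s⁻²·A⁻²
  (C) [kg·m²·s⁻³·A⁻²] · [s] = kg·m²·s⁻²·A⁻²
  (D) [inductance] = kg·m²·s⁻²·A⁻²
All reduce to kg·m²·s⁻²·A⁻² except (A), which is kg·m·s⁻³·A⁻¹.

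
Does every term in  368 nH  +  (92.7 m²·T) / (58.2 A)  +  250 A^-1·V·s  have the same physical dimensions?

Dimensions:
  368 nH:  H = V·s·A⁻¹ = kg·m²·s⁻²·A⁻²
  (92.7 m²·T) / (58.2 A):  [kg·m²·s⁻²·A⁻¹] / [A] = kg·m²·s⁻²·A⁻²
  250 A^-1·V·s:  V·s·A⁻¹ = J·C⁻¹·s·A⁻¹ = kg·m²·s⁻²·A⁻²
Every term reduces to kg·m²·s⁻²·A⁻².

Yes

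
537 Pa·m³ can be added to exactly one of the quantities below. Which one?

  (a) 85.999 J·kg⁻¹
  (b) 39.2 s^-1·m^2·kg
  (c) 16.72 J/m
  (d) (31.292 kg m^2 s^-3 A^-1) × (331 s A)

Reference: Pa·m³ = N·m⁻²·m³ = kg·m²·s⁻².
Each option:
  (a) J·kg⁻¹ = N·m·kg⁻¹ = m²·s⁻²
  (b) kg·m²·s⁻¹
  (c) J·m⁻¹ = N·m·m⁻¹ = kg·m·s⁻²
  (d) [kg·m²·s⁻³·A⁻¹] · [s·A] = kg·m²·s⁻²  ← same
Only (d) matches kg·m²·s⁻².

(d)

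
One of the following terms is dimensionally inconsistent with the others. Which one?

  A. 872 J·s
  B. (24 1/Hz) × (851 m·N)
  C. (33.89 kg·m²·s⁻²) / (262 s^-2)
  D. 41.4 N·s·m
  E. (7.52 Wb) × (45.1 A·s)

C.

Work out the base dimensions of each:
  A. J·s = N·m·s = kg·m²·s⁻¹
  B. [s] · [kg·m²·s⁻²] = kg·m²·s⁻¹
  C. [kg·m²·s⁻²] / [s⁻²] = kg·m²
  D. N·m·s = kg·m·s⁻²·m·s = kg·m²·s⁻¹
  E. [kg·m²·s⁻²·A⁻¹] · [s·A] = kg·m²·s⁻¹
All reduce to kg·m²·s⁻¹ except C., which is kg·m².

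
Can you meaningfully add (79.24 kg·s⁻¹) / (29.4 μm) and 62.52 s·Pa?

Yes

Expand each in SI base units:
  (79.24 kg·s⁻¹) / (29.4 μm):  [kg·s⁻¹] / [m] = kg·m⁻¹·s⁻¹
  62.52 s·Pa:  Pa·s = N·m⁻²·s = kg·m⁻¹·s⁻¹
Both are kg·m⁻¹·s⁻¹, so they have the same dimensions and can be added.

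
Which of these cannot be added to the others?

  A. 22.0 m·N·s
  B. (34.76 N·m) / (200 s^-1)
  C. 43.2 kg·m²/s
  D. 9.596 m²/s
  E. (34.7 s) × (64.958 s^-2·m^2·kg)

D.

Expand each in SI base units:
  A. N·m·s = kg·m·s⁻²·m·s = kg·m²·s⁻¹
  B. [kg·m²·s⁻²] / [s⁻¹] = kg·m²·s⁻¹
  C. kg·m²·s⁻¹
  D. m²·s⁻¹
  E. [s] · [kg·m²·s⁻²] = kg·m²·s⁻¹
All reduce to kg·m²·s⁻¹ except D., which is m²·s⁻¹.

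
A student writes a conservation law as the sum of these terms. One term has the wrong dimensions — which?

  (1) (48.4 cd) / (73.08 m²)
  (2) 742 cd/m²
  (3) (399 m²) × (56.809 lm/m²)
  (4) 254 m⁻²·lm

(3)

Dimensions:
  (1) [cd] / [m²] = m⁻²·cd
  (2) cd·m⁻² = m⁻²·cd
  (3) [m²] · [m⁻²·cd] = cd
  (4) lm·m⁻² = cd·m⁻² = m⁻²·cd
All reduce to m⁻²·cd except (3), which is cd.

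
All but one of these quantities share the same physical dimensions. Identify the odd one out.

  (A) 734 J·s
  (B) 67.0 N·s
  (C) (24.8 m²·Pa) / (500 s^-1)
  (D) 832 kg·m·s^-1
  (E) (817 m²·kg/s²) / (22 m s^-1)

(A)

Reduce each to base SI dimensions:
  (A) J·s = N·m·s = kg·m²·s⁻¹
  (B) N·s = kg·m·s⁻²·s = kg·m·s⁻¹
  (C) [kg·m·s⁻²] / [s⁻¹] = kg·m·s⁻¹
  (D) kg·m·s⁻¹
  (E) [kg·m²·s⁻²] / [m·s⁻¹] = kg·m·s⁻¹
All reduce to kg·m·s⁻¹ except (A), which is kg·m²·s⁻¹.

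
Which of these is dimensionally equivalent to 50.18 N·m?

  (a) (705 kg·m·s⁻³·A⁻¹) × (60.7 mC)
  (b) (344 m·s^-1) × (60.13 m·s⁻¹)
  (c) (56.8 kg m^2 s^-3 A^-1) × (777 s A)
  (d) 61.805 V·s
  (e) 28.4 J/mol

Reference: N·m = kg·m·s⁻²·m = kg·m²·s⁻².
Each option:
  (a) [kg·m·s⁻³·A⁻¹] · [s·A] = kg·m·s⁻²
  (b) [m·s⁻¹] · [m·s⁻¹] = m²·s⁻²
  (c) [kg·m²·s⁻³·A⁻¹] · [s·A] = kg·m²·s⁻²  ← same
  (d) V·s = J·C⁻¹·s = kg·m²·s⁻²·A⁻¹
  (e) J·mol⁻¹ = N·m·mol⁻¹ = kg·m²·s⁻²·mol⁻¹
Only (c) matches kg·m²·s⁻².

(c)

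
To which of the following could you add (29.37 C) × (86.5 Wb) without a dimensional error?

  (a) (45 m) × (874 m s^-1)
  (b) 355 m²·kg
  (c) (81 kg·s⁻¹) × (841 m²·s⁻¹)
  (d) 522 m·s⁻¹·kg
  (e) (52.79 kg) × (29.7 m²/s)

(e)

Reference: [s·A] · [kg·m²·s⁻²·A⁻¹] = kg·m²·s⁻¹.
Each option:
  (a) [m] · [m·s⁻¹] = m²·s⁻¹
  (b) kg·m²
  (c) [kg·s⁻¹] · [m²·s⁻¹] = kg·m²·s⁻²
  (d) kg·m·s⁻¹
  (e) [kg] · [m²·s⁻¹] = kg·m²·s⁻¹  ← same
Only (e) matches kg·m²·s⁻¹.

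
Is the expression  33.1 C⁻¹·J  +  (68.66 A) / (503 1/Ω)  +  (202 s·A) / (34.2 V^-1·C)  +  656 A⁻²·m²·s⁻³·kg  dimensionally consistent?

In SI base units:
  33.1 C⁻¹·J:  J·C⁻¹ = N·m·(s·A)⁻¹ = kg·m²·s⁻³·A⁻¹
  (68.66 A) / (503 1/Ω):  [A] / [kg⁻¹·m⁻²·s³·A²] = kg·m²·s⁻³·A⁻¹
  (202 s·A) / (34.2 V^-1·C):  [s·A] / [kg⁻¹·m⁻²·s⁴·A²] = kg·m²·s⁻³·A⁻¹
  656 A⁻²·m²·s⁻³·kg:  kg·m²·s⁻³·A⁻²
The terms do not share a single dimension (kg·m²·s⁻³·A⁻² vs kg·m²·s⁻³·A⁻¹).

No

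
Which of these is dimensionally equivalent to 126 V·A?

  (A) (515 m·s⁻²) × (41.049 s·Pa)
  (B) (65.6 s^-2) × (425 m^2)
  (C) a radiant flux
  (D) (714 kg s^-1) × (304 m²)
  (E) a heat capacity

Reference: V·A = J·C⁻¹·A = kg·m²·s⁻³.
Each option:
  (A) [m·s⁻²] · [kg·m⁻¹·s⁻¹] = kg·s⁻³
  (B) [s⁻²] · [m²] = m²·s⁻²
  (C) [radiant flux] = kg·m²·s⁻³  ← same
  (D) [kg·s⁻¹] · [m²] = kg·m²·s⁻¹
  (E) [heat capacity] = kg·m²·s⁻²·K⁻¹
Only (C) matches kg·m²·s⁻³.

(C)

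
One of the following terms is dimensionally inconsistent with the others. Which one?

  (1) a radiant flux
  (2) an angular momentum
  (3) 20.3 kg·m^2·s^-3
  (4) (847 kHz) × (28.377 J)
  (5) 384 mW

(2)

Dimensions:
  (1) [radiant flux] = kg·m²·s⁻³
  (2) [angular momentum] = kg·m²·s⁻¹
  (3) kg·m²·s⁻³
  (4) [s⁻¹] · [kg·m²·s⁻²] = kg·m²·s⁻³
  (5) W = J·s⁻¹ = kg·m²·s⁻³
All reduce to kg·m²·s⁻³ except (2), which is kg·m²·s⁻¹.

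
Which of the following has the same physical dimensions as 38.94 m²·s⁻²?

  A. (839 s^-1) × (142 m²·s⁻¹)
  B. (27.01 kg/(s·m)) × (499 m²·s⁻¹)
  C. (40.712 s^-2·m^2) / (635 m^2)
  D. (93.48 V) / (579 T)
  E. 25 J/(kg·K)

A.

Reference: m²·s⁻².
Each option:
  A. [s⁻¹] · [m²·s⁻¹] = m²·s⁻²  ← same
  B. [kg·m⁻¹·s⁻¹] · [m²·s⁻¹] = kg·m·s⁻²
  C. [m²·s⁻²] / [m²] = s⁻²
  D. [kg·m²·s⁻³·A⁻¹] / [kg·s⁻²·A⁻¹] = m²·s⁻¹
  E. J·kg⁻¹·K⁻¹ = N·m·kg⁻¹·K⁻¹ = m²·s⁻²·K⁻¹
Only A. matches m²·s⁻².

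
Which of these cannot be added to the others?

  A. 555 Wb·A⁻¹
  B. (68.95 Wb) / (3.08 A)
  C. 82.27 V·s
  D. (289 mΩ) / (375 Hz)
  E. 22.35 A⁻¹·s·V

Reduce each to base SI dimensions:
  A. Wb·A⁻¹ = V·s·A⁻¹ = kg·m²·s⁻²·A⁻²
  B. [kg·m²·s⁻²·A⁻¹] / [A] = kg·m²·s⁻²·A⁻²
  C. V·s = J·C⁻¹·s = kg·m²·s⁻²·A⁻¹
  D. [kg·m²·s⁻³·A⁻²] / [s⁻¹] = kg·m²·s⁻²·A⁻²
  E. V·s·A⁻¹ = J·C⁻¹·s·A⁻¹ = kg·m²·s⁻²·A⁻²
All reduce to kg·m²·s⁻²·A⁻² except C., which is kg·m²·s⁻²·A⁻¹.

C.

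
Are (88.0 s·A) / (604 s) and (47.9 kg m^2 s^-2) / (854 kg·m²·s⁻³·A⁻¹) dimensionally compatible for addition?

Expand each in SI base units:
  (88.0 s·A) / (604 s):  [s·A] / [s] = A
  (47.9 kg m^2 s^-2) / (854 kg·m²·s⁻³·A⁻¹):  [kg·m²·s⁻²] / [kg·m²·s⁻³·A⁻¹] = s·A
A ≠ s·A, so they cannot be added.

No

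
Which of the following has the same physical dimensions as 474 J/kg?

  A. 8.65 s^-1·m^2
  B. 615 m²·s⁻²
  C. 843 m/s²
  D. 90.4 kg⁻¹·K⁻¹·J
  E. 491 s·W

Reference: J·kg⁻¹ = N·m·kg⁻¹ = m²·s⁻².
Each option:
  A. m²·s⁻¹
  B. m²·s⁻²  ← same
  C. m·s⁻²
  D. J·kg⁻¹·K⁻¹ = N·m·kg⁻¹·K⁻¹ = m²·s⁻²·K⁻¹
  E. W·s = J·s⁻¹·s = kg·m²·s⁻²
Only B. matches m²·s⁻².

B.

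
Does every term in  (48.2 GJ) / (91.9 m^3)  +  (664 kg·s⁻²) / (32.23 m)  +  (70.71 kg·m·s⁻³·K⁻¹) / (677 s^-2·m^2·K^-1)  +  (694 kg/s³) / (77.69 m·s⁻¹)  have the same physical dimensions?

In SI base units:
  (48.2 GJ) / (91.9 m^3):  [kg·m²·s⁻²] / [m³] = kg·m⁻¹·s⁻²
  (664 kg·s⁻²) / (32.23 m):  [kg·s⁻²] / [m] = kg·m⁻¹·s⁻²
  (70.71 kg·m·s⁻³·K⁻¹) / (677 s^-2·m^2·K^-1):  [kg·m·s⁻³·K⁻¹] / [m²·s⁻²·K⁻¹] = kg·m⁻¹·s⁻¹
  (694 kg/s³) / (77.69 m·s⁻¹):  [kg·s⁻³] / [m·s⁻¹] = kg·m⁻¹·s⁻²
The terms do not share a single dimension (kg·m⁻¹·s⁻² vs kg·m⁻¹·s⁻¹).

No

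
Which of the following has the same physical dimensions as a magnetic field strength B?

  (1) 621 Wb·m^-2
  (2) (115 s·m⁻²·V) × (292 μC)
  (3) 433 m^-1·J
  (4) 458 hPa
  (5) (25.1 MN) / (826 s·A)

Reference: [magnetic field strength B] = kg·s⁻²·A⁻¹.
Each option:
  (1) Wb·m⁻² = V·s·m⁻² = kg·s⁻²·A⁻¹  ← same
  (2) [kg·s⁻²·A⁻¹] · [s·A] = kg·s⁻¹
  (3) J·m⁻¹ = N·m·m⁻¹ = kg·m·s⁻²
  (4) Pa = N·m⁻² = kg·m⁻¹·s⁻²
  (5) [kg·m·s⁻²] / [s·A] = kg·m·s⁻³·A⁻¹
Only (1) matches kg·s⁻²·A⁻¹.

(1)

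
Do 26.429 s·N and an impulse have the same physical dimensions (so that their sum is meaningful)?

Expand each in SI base units:
  26.429 s·N:  N·s = kg·m·s⁻²·s = kg·m·s⁻¹
  an impulse:  [impulse] = kg·m·s⁻¹
Both are kg·m·s⁻¹, so they have the same dimensions and can be added.

Yes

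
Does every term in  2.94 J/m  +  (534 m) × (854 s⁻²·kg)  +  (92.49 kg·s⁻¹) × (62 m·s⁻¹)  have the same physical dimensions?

Yes

Dimensions:
  2.94 J/m:  J·m⁻¹ = N·m·m⁻¹ = kg·m·s⁻²
  (534 m) × (854 s⁻²·kg):  [m] · [kg·s⁻²] = kg·m·s⁻²
  (92.49 kg·s⁻¹) × (62 m·s⁻¹):  [kg·s⁻¹] · [m·s⁻¹] = kg·m·s⁻²
Every term reduces to kg·m·s⁻².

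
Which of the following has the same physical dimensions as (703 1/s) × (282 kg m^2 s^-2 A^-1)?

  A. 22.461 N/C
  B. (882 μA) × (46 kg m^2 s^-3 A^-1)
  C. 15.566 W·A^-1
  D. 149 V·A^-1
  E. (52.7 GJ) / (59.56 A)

Reference: [s⁻¹] · [kg·m²·s⁻²·A⁻¹] = kg·m²·s⁻³·A⁻¹.
Each option:
  A. N·C⁻¹ = kg·m·s⁻²·(s·A)⁻¹ = kg·m·s⁻³·A⁻¹
  B. [A] · [kg·m²·s⁻³·A⁻¹] = kg·m²·s⁻³
  C. W·A⁻¹ = J·s⁻¹·A⁻¹ = kg·m²·s⁻³·A⁻¹  ← same
  D. V·A⁻¹ = J·C⁻¹·A⁻¹ = kg·m²·s⁻³·A⁻²
  E. [kg·m²·s⁻²] / [A] = kg·m²·s⁻²·A⁻¹
Only C. matches kg·m²·s⁻³·A⁻¹.

C.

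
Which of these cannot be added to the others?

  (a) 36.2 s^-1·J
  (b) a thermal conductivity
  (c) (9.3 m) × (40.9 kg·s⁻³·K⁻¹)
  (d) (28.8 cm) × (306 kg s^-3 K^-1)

Reduce each to base SI dimensions:
  (a) J·s⁻¹ = N·m·s⁻¹ = kg·m²·s⁻³
  (b) [thermal conductivity] = kg·m·s⁻³·K⁻¹
  (c) [m] · [kg·s⁻³·K⁻¹] = kg·m·s⁻³·K⁻¹
  (d) [m] · [kg·s⁻³·K⁻¹] = kg·m·s⁻³·K⁻¹
All reduce to kg·m·s⁻³·K⁻¹ except (a), which is kg·m²·s⁻³.

(a)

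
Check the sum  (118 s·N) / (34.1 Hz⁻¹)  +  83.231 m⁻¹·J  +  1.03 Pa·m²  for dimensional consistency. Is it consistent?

Yes

Reduce each to base SI dimensions:
  (118 s·N) / (34.1 Hz⁻¹):  [kg·m·s⁻¹] / [s] = kg·m·s⁻²
  83.231 m⁻¹·J:  J·m⁻¹ = N·m·m⁻¹ = kg·m·s⁻²
  1.03 Pa·m²:  Pa·m² = N·m⁻²·m² = kg·m·s⁻²
Every term reduces to kg·m·s⁻².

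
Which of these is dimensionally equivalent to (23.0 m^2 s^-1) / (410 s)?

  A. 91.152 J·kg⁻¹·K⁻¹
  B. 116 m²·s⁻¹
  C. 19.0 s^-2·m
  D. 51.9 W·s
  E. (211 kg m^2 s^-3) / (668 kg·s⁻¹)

E.

Reference: [m²·s⁻¹] / [s] = m²·s⁻².
Each option:
  A. J·kg⁻¹·K⁻¹ = N·m·kg⁻¹·K⁻¹ = m²·s⁻²·K⁻¹
  B. m²·s⁻¹
  C. m·s⁻²
  D. W·s = J·s⁻¹·s = kg·m²·s⁻²
  E. [kg·m²·s⁻³] / [kg·s⁻¹] = m²·s⁻²  ← same
Only E. matches m²·s⁻².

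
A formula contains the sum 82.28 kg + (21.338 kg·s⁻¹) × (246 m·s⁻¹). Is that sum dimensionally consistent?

No

In SI base units:
  82.28 kg:  kg
  (21.338 kg·s⁻¹) × (246 m·s⁻¹):  [kg·s⁻¹] · [m·s⁻¹] = kg·m·s⁻²
kg ≠ kg·m·s⁻², so they cannot be added.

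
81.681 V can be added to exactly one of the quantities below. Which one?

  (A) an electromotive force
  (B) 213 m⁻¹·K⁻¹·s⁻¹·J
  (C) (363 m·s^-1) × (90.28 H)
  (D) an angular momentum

(A)

Reference: V = J·C⁻¹ = kg·m²·s⁻³·A⁻¹.
Each option:
  (A) [electromotive force] = kg·m²·s⁻³·A⁻¹  ← same
  (B) J·s⁻¹·m⁻¹·K⁻¹ = N·m·s⁻¹·m⁻¹·K⁻¹ = kg·m·s⁻³·K⁻¹
  (C) [m·s⁻¹] · [kg·m²·s⁻²·A⁻²] = kg·m³·s⁻³·A⁻²
  (D) [angular momentum] = kg·m²·s⁻¹
Only (A) matches kg·m²·s⁻³·A⁻¹.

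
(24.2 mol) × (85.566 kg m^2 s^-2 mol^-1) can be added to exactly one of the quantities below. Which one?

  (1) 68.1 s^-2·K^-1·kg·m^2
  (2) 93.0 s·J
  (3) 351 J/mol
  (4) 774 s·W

Reference: [mol] · [kg·m²·s⁻²·mol⁻¹] = kg·m²·s⁻².
Each option:
  (1) kg·m²·s⁻²·K⁻¹
  (2) J·s = N·m·s = kg·m²·s⁻¹
  (3) J·mol⁻¹ = N·m·mol⁻¹ = kg·m²·s⁻²·mol⁻¹
  (4) W·s = J·s⁻¹·s = kg·m²·s⁻²  ← same
Only (4) matches kg·m²·s⁻².

(4)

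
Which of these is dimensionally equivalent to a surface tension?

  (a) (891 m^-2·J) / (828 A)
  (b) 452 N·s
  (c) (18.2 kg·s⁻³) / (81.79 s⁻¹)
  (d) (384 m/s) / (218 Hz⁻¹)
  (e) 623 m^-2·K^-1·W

Reference: [surface tension] = kg·s⁻².
Each option:
  (a) [kg·s⁻²] / [A] = kg·s⁻²·A⁻¹
  (b) N·s = kg·m·s⁻²·s = kg·m·s⁻¹
  (c) [kg·s⁻³] / [s⁻¹] = kg·s⁻²  ← same
  (d) [m·s⁻¹] / [s] = m·s⁻²
  (e) W·m⁻²·K⁻¹ = J·s⁻¹·m⁻²·K⁻¹ = kg·s⁻³·K⁻¹
Only (c) matches kg·s⁻².

(c)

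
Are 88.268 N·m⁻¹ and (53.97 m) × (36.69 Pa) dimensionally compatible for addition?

Expand each in SI base units:
  88.268 N·m⁻¹:  N·m⁻¹ = kg·m·s⁻²·m⁻¹ = kg·s⁻²
  (53.97 m) × (36.69 Pa):  [m] · [kg·m⁻¹·s⁻²] = kg·s⁻²
Both are kg·s⁻², so they have the same dimensions and can be added.

Yes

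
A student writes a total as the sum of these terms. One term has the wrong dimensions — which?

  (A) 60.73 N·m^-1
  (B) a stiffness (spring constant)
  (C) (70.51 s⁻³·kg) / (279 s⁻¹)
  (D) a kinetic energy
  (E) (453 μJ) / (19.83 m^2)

(D)

Work out the base dimensions of each:
  (A) N·m⁻¹ = kg·m·s⁻²·m⁻¹ = kg·s⁻²
  (B) [stiffness (spring constant)] = kg·s⁻²
  (C) [kg·s⁻³] / [s⁻¹] = kg·s⁻²
  (D) [kinetic energy] = kg·m²·s⁻²
  (E) [kg·m²·s⁻²] / [m²] = kg·s⁻²
All reduce to kg·s⁻² except (D), which is kg·m²·s⁻².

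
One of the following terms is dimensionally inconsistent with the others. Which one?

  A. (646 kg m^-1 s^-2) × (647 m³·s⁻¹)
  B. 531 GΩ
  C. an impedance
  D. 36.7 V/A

A.

Reduce each to base SI dimensions:
  A. [kg·m⁻¹·s⁻²] · [m³·s⁻¹] = kg·m²·s⁻³
  B. Ω = V·A⁻¹ = kg·m²·s⁻³·A⁻²
  C. [impedance] = kg·m²·s⁻³·A⁻²
  D. V·A⁻¹ = J·C⁻¹·A⁻¹ = kg·m²·s⁻³·A⁻²
All reduce to kg·m²·s⁻³·A⁻² except A., which is kg·m²·s⁻³.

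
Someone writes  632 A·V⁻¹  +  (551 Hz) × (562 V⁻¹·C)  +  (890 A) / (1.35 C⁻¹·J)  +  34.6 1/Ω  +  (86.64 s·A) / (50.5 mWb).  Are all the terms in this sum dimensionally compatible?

Dimensions:
  632 A·V⁻¹:  A·V⁻¹ = A·(J·C⁻¹)⁻¹ = kg⁻¹·m⁻²·s³·A²
  (551 Hz) × (562 V⁻¹·C):  [s⁻¹] · [kg⁻¹·m⁻²·s⁴·A²] = kg⁻¹·m⁻²·s³·A²
  (890 A) / (1.35 C⁻¹·J):  [A] / [kg·m²·s⁻³·A⁻¹] = kg⁻¹·m⁻²·s³·A²
  34.6 1/Ω:  Ω⁻¹ = (V·A⁻¹)⁻¹ = kg⁻¹·m⁻²·s³·A²
  (86.64 s·A) / (50.5 mWb):  [s·A] / [kg·m²·s⁻²·A⁻¹] = kg⁻¹·m⁻²·s³·A²
Every term reduces to kg⁻¹·m⁻²·s³·A².

Yes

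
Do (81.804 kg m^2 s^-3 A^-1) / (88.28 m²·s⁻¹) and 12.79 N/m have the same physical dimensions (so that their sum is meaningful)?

In SI base units:
  (81.804 kg m^2 s^-3 A^-1) / (88.28 m²·s⁻¹):  [kg·m²·s⁻³·A⁻¹] / [m²·s⁻¹] = kg·s⁻²·A⁻¹
  12.79 N/m:  N·m⁻¹ = kg·m·s⁻²·m⁻¹ = kg·s⁻²
kg·s⁻²·A⁻¹ ≠ kg·s⁻², so they cannot be added.

No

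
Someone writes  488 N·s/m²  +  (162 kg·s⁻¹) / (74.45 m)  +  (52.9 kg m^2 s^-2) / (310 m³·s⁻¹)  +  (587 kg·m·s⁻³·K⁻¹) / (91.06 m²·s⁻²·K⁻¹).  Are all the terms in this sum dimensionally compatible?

In SI base units:
  488 N·s/m²:  N·s·m⁻² = kg·m·s⁻²·s·m⁻² = kg·m⁻¹·s⁻¹
  (162 kg·s⁻¹) / (74.45 m):  [kg·s⁻¹] / [m] = kg·m⁻¹·s⁻¹
  (52.9 kg m^2 s^-2) / (310 m³·s⁻¹):  [kg·m²·s⁻²] / [m³·s⁻¹] = kg·m⁻¹·s⁻¹
  (587 kg·m·s⁻³·K⁻¹) / (91.06 m²·s⁻²·K⁻¹):  [kg·m·s⁻³·K⁻¹] / [m²·s⁻²·K⁻¹] = kg·m⁻¹·s⁻¹
Every term reduces to kg·m⁻¹·s⁻¹.

Yes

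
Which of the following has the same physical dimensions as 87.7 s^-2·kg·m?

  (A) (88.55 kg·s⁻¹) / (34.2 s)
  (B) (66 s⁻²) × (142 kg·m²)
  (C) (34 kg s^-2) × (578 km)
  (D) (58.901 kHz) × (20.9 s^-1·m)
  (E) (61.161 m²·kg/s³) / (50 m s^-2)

(C)

Reference: kg·m·s⁻².
Each option:
  (A) [kg·s⁻¹] / [s] = kg·s⁻²
  (B) [s⁻²] · [kg·m²] = kg·m²·s⁻²
  (C) [kg·s⁻²] · [m] = kg·m·s⁻²  ← same
  (D) [s⁻¹] · [m·s⁻¹] = m·s⁻²
  (E) [kg·m²·s⁻³] / [m·s⁻²] = kg·m·s⁻¹
Only (C) matches kg·m·s⁻².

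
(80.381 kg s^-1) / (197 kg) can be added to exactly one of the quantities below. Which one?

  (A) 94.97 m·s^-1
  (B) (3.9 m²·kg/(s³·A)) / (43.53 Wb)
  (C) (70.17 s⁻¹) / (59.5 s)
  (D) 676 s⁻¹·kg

Reference: [kg·s⁻¹] / [kg] = s⁻¹.
Each option:
  (A) m·s⁻¹
  (B) [kg·m²·s⁻³·A⁻¹] / [kg·m²·s⁻²·A⁻¹] = s⁻¹  ← same
  (C) [s⁻¹] / [s] = s⁻²
  (D) kg·s⁻¹
Only (B) matches s⁻¹.

(B)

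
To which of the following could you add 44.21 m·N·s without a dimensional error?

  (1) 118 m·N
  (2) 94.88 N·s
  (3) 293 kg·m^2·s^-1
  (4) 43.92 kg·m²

Reference: N·m·s = kg·m·s⁻²·m·s = kg·m²·s⁻¹.
Each option:
  (1) N·m = kg·m·s⁻²·m = kg·m²·s⁻²
  (2) N·s = kg·m·s⁻²·s = kg·m·s⁻¹
  (3) kg·m²·s⁻¹  ← same
  (4) kg·m²
Only (3) matches kg·m²·s⁻¹.

(3)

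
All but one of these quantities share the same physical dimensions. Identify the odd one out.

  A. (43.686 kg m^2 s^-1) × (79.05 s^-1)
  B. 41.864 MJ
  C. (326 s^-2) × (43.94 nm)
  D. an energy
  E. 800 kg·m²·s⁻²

Expand each in SI base units:
  A. [kg·m²·s⁻¹] · [s⁻¹] = kg·m²·s⁻²
  B. J = N·m = kg·m²·s⁻²
  C. [s⁻²] · [m] = m·s⁻²
  D. [energy] = kg·m²·s⁻²
  E. kg·m²·s⁻²
All reduce to kg·m²·s⁻² except C., which is m·s⁻².

C.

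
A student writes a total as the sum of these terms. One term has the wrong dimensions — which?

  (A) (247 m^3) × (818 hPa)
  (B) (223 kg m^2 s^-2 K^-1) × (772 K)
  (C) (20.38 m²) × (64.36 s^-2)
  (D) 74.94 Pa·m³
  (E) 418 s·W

Expand each in SI base units:
  (A) [m³] · [kg·m⁻¹·s⁻²] = kg·m²·s⁻²
  (B) [kg·m²·s⁻²·K⁻¹] · [K] = kg·m²·s⁻²
  (C) [m²] · [s⁻²] = m²·s⁻²
  (D) Pa·m³ = N·m⁻²·m³ = kg·m²·s⁻²
  (E) W·s = J·s⁻¹·s = kg·m²·s⁻²
All reduce to kg·m²·s⁻² except (C), which is m²·s⁻².

(C)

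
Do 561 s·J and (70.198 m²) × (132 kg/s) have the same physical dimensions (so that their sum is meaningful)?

Yes

Dimensions:
  561 s·J:  J·s = N·m·s = kg·m²·s⁻¹
  (70.198 m²) × (132 kg/s):  [m²] · [kg·s⁻¹] = kg·m²·s⁻¹
Both are kg·m²·s⁻¹, so they have the same dimensions and can be added.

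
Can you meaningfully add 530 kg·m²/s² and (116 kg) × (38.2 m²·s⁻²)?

Reduce each to base SI dimensions:
  530 kg·m²/s²:  kg·m²·s⁻²
  (116 kg) × (38.2 m²·s⁻²):  [kg] · [m²·s⁻²] = kg·m²·s⁻²
Both are kg·m²·s⁻², so they have the same dimensions and can be added.

Yes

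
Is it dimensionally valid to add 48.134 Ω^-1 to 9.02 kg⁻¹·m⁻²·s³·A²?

Work out the base dimensions of each:
  48.134 Ω^-1:  Ω⁻¹ = (V·A⁻¹)⁻¹ = kg⁻¹·m⁻²·s³·A²
  9.02 kg⁻¹·m⁻²·s³·A²:  kg⁻¹·m⁻²·s³·A²
Both are kg⁻¹·m⁻²·s³·A², so they have the same dimensions and can be added.

Yes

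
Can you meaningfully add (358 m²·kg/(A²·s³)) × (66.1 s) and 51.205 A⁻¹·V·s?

Yes

Expand each in SI base units:
  (358 m²·kg/(A²·s³)) × (66.1 s):  [kg·m²·s⁻³·A⁻²] · [s] = kg·m²·s⁻²·A⁻²
  51.205 A⁻¹·V·s:  V·s·A⁻¹ = J·C⁻¹·s·A⁻¹ = kg·m²·s⁻²·A⁻²
Both are kg·m²·s⁻²·A⁻², so they have the same dimensions and can be added.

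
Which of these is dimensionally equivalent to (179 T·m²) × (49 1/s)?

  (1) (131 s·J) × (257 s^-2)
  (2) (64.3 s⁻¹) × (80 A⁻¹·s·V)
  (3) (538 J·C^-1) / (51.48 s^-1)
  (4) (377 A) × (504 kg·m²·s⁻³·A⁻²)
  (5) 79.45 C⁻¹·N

(4)

Reference: [kg·m²·s⁻²·A⁻¹] · [s⁻¹] = kg·m²·s⁻³·A⁻¹.
Each option:
  (1) [kg·m²·s⁻¹] · [s⁻²] = kg·m²·s⁻³
  (2) [s⁻¹] · [kg·m²·s⁻²·A⁻²] = kg·m²·s⁻³·A⁻²
  (3) [kg·m²·s⁻³·A⁻¹] / [s⁻¹] = kg·m²·s⁻²·A⁻¹
  (4) [A] · [kg·m²·s⁻³·A⁻²] = kg·m²·s⁻³·A⁻¹  ← same
  (5) N·C⁻¹ = kg·m·s⁻²·(s·A)⁻¹ = kg·m·s⁻³·A⁻¹
Only (4) matches kg·m²·s⁻³·A⁻¹.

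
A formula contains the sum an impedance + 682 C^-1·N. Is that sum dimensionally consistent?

Work out the base dimensions of each:
  an impedance:  [impedance] = kg·m²·s⁻³·A⁻²
  682 C^-1·N:  N·C⁻¹ = kg·m·s⁻²·(s·A)⁻¹ = kg·m·s⁻³·A⁻¹
kg·m²·s⁻³·A⁻² ≠ kg·m·s⁻³·A⁻¹, so they cannot be added.

No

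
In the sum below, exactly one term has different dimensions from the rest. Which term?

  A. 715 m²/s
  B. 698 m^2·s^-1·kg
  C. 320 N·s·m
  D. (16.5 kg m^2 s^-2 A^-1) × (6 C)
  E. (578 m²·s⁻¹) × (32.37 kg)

Dimensions:
  A. m²·s⁻¹
  B. kg·m²·s⁻¹
  C. N·m·s = kg·m·s⁻²·m·s = kg·m²·s⁻¹
  D. [kg·m²·s⁻²·A⁻¹] · [s·A] = kg·m²·s⁻¹
  E. [m²·s⁻¹] · [kg] = kg·m²·s⁻¹
All reduce to kg·m²·s⁻¹ except A., which is m²·s⁻¹.

A.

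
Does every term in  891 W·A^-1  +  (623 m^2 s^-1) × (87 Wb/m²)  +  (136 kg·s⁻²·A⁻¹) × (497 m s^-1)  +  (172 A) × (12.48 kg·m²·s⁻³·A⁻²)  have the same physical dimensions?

No

In SI base units:
  891 W·A^-1:  W·A⁻¹ = J·s⁻¹·A⁻¹ = kg·m²·s⁻³·A⁻¹
  (623 m^2 s^-1) × (87 Wb/m²):  [m²·s⁻¹] · [kg·s⁻²·A⁻¹] = kg·m²·s⁻³·A⁻¹
  (136 kg·s⁻²·A⁻¹) × (497 m s^-1):  [kg·s⁻²·A⁻¹] · [m·s⁻¹] = kg·m·s⁻³·A⁻¹
  (172 A) × (12.48 kg·m²·s⁻³·A⁻²):  [A] · [kg·m²·s⁻³·A⁻²] = kg·m²·s⁻³·A⁻¹
The terms do not share a single dimension (kg·m²·s⁻³·A⁻¹ vs kg·m·s⁻³·A⁻¹).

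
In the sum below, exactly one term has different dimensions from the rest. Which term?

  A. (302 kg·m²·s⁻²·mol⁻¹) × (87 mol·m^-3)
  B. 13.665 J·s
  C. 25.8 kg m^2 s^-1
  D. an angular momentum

Dimensions:
  A. [kg·m²·s⁻²·mol⁻¹] · [m⁻³·mol] = kg·m⁻¹·s⁻²
  B. J·s = N·m·s = kg·m²·s⁻¹
  C. kg·m²·s⁻¹
  D. [angular momentum] = kg·m²·s⁻¹
All reduce to kg·m²·s⁻¹ except A., which is kg·m⁻¹·s⁻².

A.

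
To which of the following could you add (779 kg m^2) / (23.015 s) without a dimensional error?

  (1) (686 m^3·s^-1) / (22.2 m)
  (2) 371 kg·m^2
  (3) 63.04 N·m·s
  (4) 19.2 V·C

Reference: [kg·m²] / [s] = kg·m²·s⁻¹.
Each option:
  (1) [m³·s⁻¹] / [m] = m²·s⁻¹
  (2) kg·m²
  (3) N·m·s = kg·m·s⁻²·m·s = kg·m²·s⁻¹  ← same
  (4) C·V = s·A·J·C⁻¹ = kg·m²·s⁻²
Only (3) matches kg·m²·s⁻¹.

(3)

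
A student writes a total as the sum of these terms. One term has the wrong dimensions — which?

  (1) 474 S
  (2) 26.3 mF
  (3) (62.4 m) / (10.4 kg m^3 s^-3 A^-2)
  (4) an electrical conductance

(2)

Reduce each to base SI dimensions:
  (1) S = Ω⁻¹ = kg⁻¹·m⁻²·s³·A²
  (2) F = C·V⁻¹ = kg⁻¹·m⁻²·s⁴·A²
  (3) [m] / [kg·m³·s⁻³·A⁻²] = kg⁻¹·m⁻²·s³·A²
  (4) [electrical conductance] = kg⁻¹·m⁻²·s³·A²
All reduce to kg⁻¹·m⁻²·s³·A² except (2), which is kg⁻¹·m⁻²·s⁴·A².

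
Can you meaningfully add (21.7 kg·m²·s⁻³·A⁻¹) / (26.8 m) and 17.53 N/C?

Yes

In SI base units:
  (21.7 kg·m²·s⁻³·A⁻¹) / (26.8 m):  [kg·m²·s⁻³·A⁻¹] / [m] = kg·m·s⁻³·A⁻¹
  17.53 N/C:  N·C⁻¹ = kg·m·s⁻²·(s·A)⁻¹ = kg·m·s⁻³·A⁻¹
Both are kg·m·s⁻³·A⁻¹, so they have the same dimensions and can be added.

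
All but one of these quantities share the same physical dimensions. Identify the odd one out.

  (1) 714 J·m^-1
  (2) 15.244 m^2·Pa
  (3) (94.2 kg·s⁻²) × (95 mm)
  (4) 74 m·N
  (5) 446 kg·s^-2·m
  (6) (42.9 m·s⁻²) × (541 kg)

Dimensions:
  (1) J·m⁻¹ = N·m·m⁻¹ = kg·m·s⁻²
  (2) Pa·m² = N·m⁻²·m² = kg·m·s⁻²
  (3) [kg·s⁻²] · [m] = kg·m·s⁻²
  (4) N·m = kg·m·s⁻²·m = kg·m²·s⁻²
  (5) kg·m·s⁻²
  (6) [m·s⁻²] · [kg] = kg·m·s⁻²
All reduce to kg·m·s⁻² except (4), which is kg·m²·s⁻².

(4)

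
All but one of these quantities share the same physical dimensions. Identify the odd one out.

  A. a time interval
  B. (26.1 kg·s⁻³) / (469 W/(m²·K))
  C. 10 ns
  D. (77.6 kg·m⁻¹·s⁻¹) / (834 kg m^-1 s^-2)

B.

Work out the base dimensions of each:
  A. [time interval] = s
  B. [kg·s⁻³] / [kg·s⁻³·K⁻¹] = K
  C. s
  D. [kg·m⁻¹·s⁻¹] / [kg·m⁻¹·s⁻²] = s
All reduce to s except B., which is K.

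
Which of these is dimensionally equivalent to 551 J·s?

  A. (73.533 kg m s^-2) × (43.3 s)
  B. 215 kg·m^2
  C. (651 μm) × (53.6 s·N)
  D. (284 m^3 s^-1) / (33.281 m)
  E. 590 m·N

C.

Reference: J·s = N·m·s = kg·m²·s⁻¹.
Each option:
  A. [kg·m·s⁻²] · [s] = kg·m·s⁻¹
  B. kg·m²
  C. [m] · [kg·m·s⁻¹] = kg·m²·s⁻¹  ← same
  D. [m³·s⁻¹] / [m] = m²·s⁻¹
  E. N·m = kg·m·s⁻²·m = kg·m²·s⁻²
Only C. matches kg·m²·s⁻¹.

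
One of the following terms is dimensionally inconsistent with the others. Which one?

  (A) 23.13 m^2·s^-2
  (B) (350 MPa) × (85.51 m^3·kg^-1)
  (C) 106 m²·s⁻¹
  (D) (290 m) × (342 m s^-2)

In SI base units:
  (A) m²·s⁻²
  (B) [kg·m⁻¹·s⁻²] · [kg⁻¹·m³] = m²·s⁻²
  (C) m²·s⁻¹
  (D) [m] · [m·s⁻²] = m²·s⁻²
All reduce to m²·s⁻² except (C), which is m²·s⁻¹.

(C)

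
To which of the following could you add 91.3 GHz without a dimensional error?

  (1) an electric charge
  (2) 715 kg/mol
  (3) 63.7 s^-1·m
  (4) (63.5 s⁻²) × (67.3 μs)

(4)

Reference: Hz = s⁻¹.
Each option:
  (1) [electric charge] = s·A
  (2) kg·mol⁻¹
  (3) m·s⁻¹
  (4) [s⁻²] · [s] = s⁻¹  ← same
Only (4) matches s⁻¹.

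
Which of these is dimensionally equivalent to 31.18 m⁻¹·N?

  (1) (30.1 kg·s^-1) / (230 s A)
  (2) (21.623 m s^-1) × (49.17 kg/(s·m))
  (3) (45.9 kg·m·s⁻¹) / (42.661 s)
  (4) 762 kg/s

(2)

Reference: N·m⁻¹ = kg·m·s⁻²·m⁻¹ = kg·s⁻².
Each option:
  (1) [kg·s⁻¹] / [s·A] = kg·s⁻²·A⁻¹
  (2) [m·s⁻¹] · [kg·m⁻¹·s⁻¹] = kg·s⁻²  ← same
  (3) [kg·m·s⁻¹] / [s] = kg·m·s⁻²
  (4) kg·s⁻¹
Only (2) matches kg·s⁻².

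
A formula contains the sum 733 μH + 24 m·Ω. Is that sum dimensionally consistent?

No

Dimensions:
  733 μH:  H = V·s·A⁻¹ = kg·m²·s⁻²·A⁻²
  24 m·Ω:  Ω·m = V·A⁻¹·m = kg·m³·s⁻³·A⁻²
kg·m²·s⁻²·A⁻² ≠ kg·m³·s⁻³·A⁻², so they cannot be added.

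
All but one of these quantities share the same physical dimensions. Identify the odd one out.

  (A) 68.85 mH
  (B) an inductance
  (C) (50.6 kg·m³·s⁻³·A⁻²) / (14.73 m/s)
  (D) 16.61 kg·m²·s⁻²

Dimensions:
  (A) H = V·s·A⁻¹ = kg·m²·s⁻²·A⁻²
  (B) [inductance] = kg·m²·s⁻²·A⁻²
  (C) [kg·m³·s⁻³·A⁻²] / [m·s⁻¹] = kg·m²·s⁻²·A⁻²
  (D) kg·m²·s⁻²
All reduce to kg·m²·s⁻²·A⁻² except (D), which is kg·m²·s⁻².

(D)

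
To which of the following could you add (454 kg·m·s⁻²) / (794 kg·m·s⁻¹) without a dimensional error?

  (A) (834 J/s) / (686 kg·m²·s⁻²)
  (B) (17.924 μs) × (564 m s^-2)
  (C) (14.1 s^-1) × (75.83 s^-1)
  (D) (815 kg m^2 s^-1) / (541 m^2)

(A)

Reference: [kg·m·s⁻²] / [kg·m·s⁻¹] = s⁻¹.
Each option:
  (A) [kg·m²·s⁻³] / [kg·m²·s⁻²] = s⁻¹  ← same
  (B) [s] · [m·s⁻²] = m·s⁻¹
  (C) [s⁻¹] · [s⁻¹] = s⁻²
  (D) [kg·m²·s⁻¹] / [m²] = kg·s⁻¹
Only (A) matches s⁻¹.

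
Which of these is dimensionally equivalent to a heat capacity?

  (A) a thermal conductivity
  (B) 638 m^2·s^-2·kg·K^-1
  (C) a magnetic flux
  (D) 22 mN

Reference: [heat capacity] = kg·m²·s⁻²·K⁻¹.
Each option:
  (A) [thermal conductivity] = kg·m·s⁻³·K⁻¹
  (B) kg·m²·s⁻²·K⁻¹  ← same
  (C) [magnetic flux] = kg·m²·s⁻²·A⁻¹
  (D) N = kg·m·s⁻²
Only (B) matches kg·m²·s⁻²·K⁻¹.

(B)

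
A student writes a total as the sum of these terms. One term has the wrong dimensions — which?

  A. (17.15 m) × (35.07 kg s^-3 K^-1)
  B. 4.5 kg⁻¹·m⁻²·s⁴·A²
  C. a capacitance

A.

Work out the base dimensions of each:
  A. [m] · [kg·s⁻³·K⁻¹] = kg·m·s⁻³·K⁻¹
  B. kg⁻¹·m⁻²·s⁴·A²
  C. [capacitance] = kg⁻¹·m⁻²·s⁴·A²
All reduce to kg⁻¹·m⁻²·s⁴·A² except A., which is kg·m·s⁻³·K⁻¹.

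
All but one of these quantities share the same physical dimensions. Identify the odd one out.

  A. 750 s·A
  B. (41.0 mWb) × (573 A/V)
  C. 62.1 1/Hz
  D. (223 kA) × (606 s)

C.

Work out the base dimensions of each:
  A. A·s = s·A
  B. [kg·m²·s⁻²·A⁻¹] · [kg⁻¹·m⁻²·s³·A²] = s·A
  C. Hz⁻¹ = (s⁻¹)⁻¹ = s
  D. [A] · [s] = s·A
All reduce to s·A except C., which is s.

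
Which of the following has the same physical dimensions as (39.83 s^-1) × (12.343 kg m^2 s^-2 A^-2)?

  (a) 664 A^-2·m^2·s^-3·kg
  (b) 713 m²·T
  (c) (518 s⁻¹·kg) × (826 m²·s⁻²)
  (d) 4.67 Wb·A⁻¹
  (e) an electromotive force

Reference: [s⁻¹] · [kg·m²·s⁻²·A⁻²] = kg·m²·s⁻³·A⁻².
Each option:
  (a) kg·m²·s⁻³·A⁻²  ← same
  (b) T·m² = Wb·m⁻²·m² = kg·m²·s⁻²·A⁻¹
  (c) [kg·s⁻¹] · [m²·s⁻²] = kg·m²·s⁻³
  (d) Wb·A⁻¹ = V·s·A⁻¹ = kg·m²·s⁻²·A⁻²
  (e) [electromotive force] = kg·m²·s⁻³·A⁻¹
Only (a) matches kg·m²·s⁻³·A⁻².

(a)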